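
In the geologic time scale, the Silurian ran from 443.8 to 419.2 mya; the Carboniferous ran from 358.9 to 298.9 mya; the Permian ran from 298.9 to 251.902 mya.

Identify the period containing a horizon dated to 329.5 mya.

Carboniferous

329.5 Ma lies between 358.9 and 298.9 Ma, so it falls in the Carboniferous.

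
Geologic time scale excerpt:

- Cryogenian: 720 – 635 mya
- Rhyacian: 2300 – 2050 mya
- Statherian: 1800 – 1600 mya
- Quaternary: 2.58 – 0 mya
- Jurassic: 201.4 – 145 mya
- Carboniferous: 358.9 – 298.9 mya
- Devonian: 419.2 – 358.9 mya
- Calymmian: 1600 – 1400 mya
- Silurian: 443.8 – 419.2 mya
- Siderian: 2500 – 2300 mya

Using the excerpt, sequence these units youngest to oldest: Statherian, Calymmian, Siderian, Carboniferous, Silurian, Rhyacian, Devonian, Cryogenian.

Carboniferous → Devonian → Silurian → Cryogenian → Calymmian → Statherian → Rhyacian → Siderian

Read off each span (Ma): Statherian 1800–1600; Calymmian 1600–1400; Siderian 2500–2300; Carboniferous 358.9–298.9; Silurian 443.8–419.2; Rhyacian 2300–2050; Devonian 419.2–358.9; Cryogenian 720–635.
Larger Ma is older, so oldest→youngest is Siderian, Rhyacian, Statherian, Calymmian, Cryogenian, Silurian, Devonian, Carboniferous; reverse it for youngest→oldest.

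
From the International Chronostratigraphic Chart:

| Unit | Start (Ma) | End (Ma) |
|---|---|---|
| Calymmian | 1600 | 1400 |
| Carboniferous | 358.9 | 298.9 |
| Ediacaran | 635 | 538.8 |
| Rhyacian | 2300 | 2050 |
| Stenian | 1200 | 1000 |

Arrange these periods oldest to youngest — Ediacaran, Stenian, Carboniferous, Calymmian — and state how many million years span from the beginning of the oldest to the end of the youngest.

Calymmian → Stenian → Ediacaran → Carboniferous; total span 1301.1 Myr

Start ages (Ma): Calymmian 1600, Stenian 1200, Ediacaran 635, Carboniferous 358.9.
Ordered oldest to youngest: Calymmian, Stenian, Ediacaran, Carboniferous.
Span = 1600 − 298.9 = 1301.1 Myr.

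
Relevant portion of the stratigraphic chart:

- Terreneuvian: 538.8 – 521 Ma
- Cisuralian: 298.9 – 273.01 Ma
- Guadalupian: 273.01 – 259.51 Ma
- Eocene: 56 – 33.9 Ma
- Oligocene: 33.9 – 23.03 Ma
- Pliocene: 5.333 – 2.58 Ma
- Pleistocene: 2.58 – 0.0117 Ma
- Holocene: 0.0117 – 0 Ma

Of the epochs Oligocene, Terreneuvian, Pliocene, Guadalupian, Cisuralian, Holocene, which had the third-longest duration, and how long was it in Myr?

Guadalupian, 13.5 million years

Start − end for each: Oligocene 33.9 − 23.03 = 10.87; Terreneuvian 538.8 − 521 = 17.8; Pliocene 5.333 − 2.58 = 2.753; Guadalupian 273.01 − 259.51 = 13.5; Cisuralian 298.9 − 273.01 = 25.89; Holocene 0.0117 − 0 = 0.0117.
Ranking these from longest: Cisuralian > Terreneuvian > Guadalupian > Oligocene > Pliocene > Holocene.
Position 3 in that ranking is Guadalupian, which lasted 13.5 Myr.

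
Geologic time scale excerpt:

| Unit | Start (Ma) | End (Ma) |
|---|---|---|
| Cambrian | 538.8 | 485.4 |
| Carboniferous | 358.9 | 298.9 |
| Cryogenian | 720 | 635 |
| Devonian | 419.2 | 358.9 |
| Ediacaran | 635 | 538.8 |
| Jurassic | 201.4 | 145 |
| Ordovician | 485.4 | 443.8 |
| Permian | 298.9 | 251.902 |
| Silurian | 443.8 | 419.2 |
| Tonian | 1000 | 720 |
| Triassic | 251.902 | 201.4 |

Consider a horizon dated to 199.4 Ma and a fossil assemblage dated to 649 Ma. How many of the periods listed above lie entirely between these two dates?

8

The older date is 649 Ma and the younger is 199.4 Ma.
Periods with start < 649 and end > 199.4 Ma: Ediacaran (635–538.8), Cambrian (538.8–485.4), Ordovician (485.4–443.8), Silurian (443.8–419.2), Devonian (419.2–358.9), Carboniferous (358.9–298.9), Permian (298.9–251.902), Triassic (251.902–201.4).
That is 8 complete periods.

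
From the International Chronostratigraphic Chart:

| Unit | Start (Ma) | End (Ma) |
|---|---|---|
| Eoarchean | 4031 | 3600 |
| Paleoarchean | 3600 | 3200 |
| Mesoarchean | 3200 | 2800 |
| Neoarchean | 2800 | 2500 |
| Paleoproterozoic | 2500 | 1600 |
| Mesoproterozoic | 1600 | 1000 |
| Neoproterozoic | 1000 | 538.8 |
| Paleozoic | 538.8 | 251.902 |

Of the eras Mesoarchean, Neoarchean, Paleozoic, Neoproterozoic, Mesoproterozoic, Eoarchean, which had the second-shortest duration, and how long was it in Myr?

Neoarchean, 300 million years

Durations: Mesoarchean 400; Neoarchean 300; Paleozoic 286.898; Neoproterozoic 461.2; Mesoproterozoic 600; Eoarchean 431 Myr.
Sorted shortest-first: Paleozoic (286.898), Neoarchean (300), Mesoarchean (400), Eoarchean (431), Neoproterozoic (461.2), Mesoproterozoic (600).
The second shortest is Neoarchean at 300 Myr.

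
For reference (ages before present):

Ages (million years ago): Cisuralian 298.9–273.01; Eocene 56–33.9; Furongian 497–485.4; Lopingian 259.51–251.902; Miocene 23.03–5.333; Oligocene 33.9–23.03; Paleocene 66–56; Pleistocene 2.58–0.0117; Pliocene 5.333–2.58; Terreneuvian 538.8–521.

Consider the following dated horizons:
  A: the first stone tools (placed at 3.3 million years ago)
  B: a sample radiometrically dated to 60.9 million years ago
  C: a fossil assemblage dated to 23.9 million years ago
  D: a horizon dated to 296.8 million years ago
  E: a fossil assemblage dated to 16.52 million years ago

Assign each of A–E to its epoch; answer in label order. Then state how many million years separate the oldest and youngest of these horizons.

A — Pliocene; B — Paleocene; C — Oligocene; D — Cisuralian; E — Miocene; span 293.5 million years

A: 3.3 Ma lies in 5.333–2.58 Ma, so Pliocene.
B: 60.9 Ma lies in 66–56 Ma, so Paleocene.
C: 23.9 Ma lies in 33.9–23.03 Ma, so Oligocene.
D: 296.8 Ma lies in 298.9–273.01 Ma, so Cisuralian.
E: 16.52 Ma lies in 23.03–5.333 Ma, so Miocene.
Oldest = 296.8 Ma, youngest = 3.3 Ma → span 293.5 Myr.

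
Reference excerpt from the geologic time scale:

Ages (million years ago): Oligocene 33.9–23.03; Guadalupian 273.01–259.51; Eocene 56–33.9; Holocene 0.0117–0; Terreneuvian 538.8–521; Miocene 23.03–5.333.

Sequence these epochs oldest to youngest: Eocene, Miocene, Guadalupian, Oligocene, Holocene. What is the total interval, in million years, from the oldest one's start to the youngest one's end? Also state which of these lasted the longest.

Start ages (Ma): Guadalupian 273.01, Eocene 56, Oligocene 33.9, Miocene 23.03, Holocene 0.0117.
Ordered oldest to youngest: Guadalupian, Eocene, Oligocene, Miocene, Holocene.
Span = 273.01 − 0 = 273.01 Myr.
Durations: Holocene 0.0117, Miocene 17.697, Oligocene 10.87, Eocene 22.1, Guadalupian 13.5 → longest is Eocene (22.1 Myr).

Guadalupian → Eocene → Oligocene → Miocene → Holocene; total span 273.01 Myr; longest is Eocene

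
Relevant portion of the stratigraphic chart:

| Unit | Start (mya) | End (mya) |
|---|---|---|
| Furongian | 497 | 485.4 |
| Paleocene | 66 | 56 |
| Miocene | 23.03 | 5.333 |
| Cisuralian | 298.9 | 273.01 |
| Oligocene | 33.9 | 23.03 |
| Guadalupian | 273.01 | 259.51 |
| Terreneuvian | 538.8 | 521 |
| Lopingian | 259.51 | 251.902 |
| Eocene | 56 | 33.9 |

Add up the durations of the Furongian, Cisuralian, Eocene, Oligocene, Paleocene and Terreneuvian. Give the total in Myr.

98.26 million years

Duration is start − end for each: (497 − 485.4) + (298.9 − 273.01) + (56 − 33.9) + (33.9 − 23.03) + (66 − 56) + (538.8 − 521).
That is 11.6 + 25.89 + 22.1 + 10.87 + 10 + 17.8, which totals 98.26 million years.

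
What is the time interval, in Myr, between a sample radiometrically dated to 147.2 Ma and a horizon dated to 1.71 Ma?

147.2 − 1.71 = 145.49 million years.

145.49 million years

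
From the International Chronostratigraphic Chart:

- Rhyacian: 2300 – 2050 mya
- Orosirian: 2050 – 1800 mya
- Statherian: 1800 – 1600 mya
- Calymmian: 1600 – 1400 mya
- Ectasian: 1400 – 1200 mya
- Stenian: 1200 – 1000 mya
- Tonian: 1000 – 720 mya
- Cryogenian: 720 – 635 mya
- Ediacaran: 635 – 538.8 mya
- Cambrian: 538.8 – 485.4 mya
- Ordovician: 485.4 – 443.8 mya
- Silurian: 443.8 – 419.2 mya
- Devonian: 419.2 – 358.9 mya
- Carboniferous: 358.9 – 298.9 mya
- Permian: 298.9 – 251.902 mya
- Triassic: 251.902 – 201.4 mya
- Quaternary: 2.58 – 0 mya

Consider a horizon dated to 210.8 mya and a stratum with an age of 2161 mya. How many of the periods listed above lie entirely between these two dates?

The older date is 2161 Ma and the younger is 210.8 Ma.
Periods with start < 2161 and end > 210.8 Ma: Orosirian (2050–1800), Statherian (1800–1600), Calymmian (1600–1400), Ectasian (1400–1200), Stenian (1200–1000), Tonian (1000–720), Cryogenian (720–635), Ediacaran (635–538.8), Cambrian (538.8–485.4), Ordovician (485.4–443.8), Silurian (443.8–419.2), Devonian (419.2–358.9), Carboniferous (358.9–298.9), Permian (298.9–251.902).
That is 14 complete periods.

14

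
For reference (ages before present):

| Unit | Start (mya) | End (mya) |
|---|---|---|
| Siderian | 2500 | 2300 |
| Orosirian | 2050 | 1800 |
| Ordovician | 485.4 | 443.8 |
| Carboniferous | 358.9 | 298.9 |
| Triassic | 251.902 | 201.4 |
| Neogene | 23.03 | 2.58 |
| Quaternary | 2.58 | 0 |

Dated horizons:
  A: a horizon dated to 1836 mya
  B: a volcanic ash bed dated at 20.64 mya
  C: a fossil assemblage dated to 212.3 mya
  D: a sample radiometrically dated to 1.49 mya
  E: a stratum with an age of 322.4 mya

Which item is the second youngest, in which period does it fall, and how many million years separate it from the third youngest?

B, in the Neogene; 191.66 million years to C

Sorted youngest-first by Ma: D (1.49), B (20.64), C (212.3), E (322.4), A (1836).
The second youngest is B at 20.64 Ma, which lies in 23.03–2.58 Ma: the Neogene.
The third youngest is C at 212.3 Ma; separation = |20.64 − 212.3| = 191.66 Myr.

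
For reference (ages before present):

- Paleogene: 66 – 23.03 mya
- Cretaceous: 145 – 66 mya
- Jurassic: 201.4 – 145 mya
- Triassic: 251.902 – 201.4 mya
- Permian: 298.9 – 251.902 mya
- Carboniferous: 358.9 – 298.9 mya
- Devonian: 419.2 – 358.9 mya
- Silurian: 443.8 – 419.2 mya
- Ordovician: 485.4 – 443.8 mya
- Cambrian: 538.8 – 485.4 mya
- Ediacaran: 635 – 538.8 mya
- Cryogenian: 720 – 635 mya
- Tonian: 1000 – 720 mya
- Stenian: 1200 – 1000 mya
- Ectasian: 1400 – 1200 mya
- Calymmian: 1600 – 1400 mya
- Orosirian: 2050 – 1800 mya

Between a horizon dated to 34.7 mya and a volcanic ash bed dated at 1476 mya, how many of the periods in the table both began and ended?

The older date is 1476 Ma and the younger is 34.7 Ma.
Periods with start < 1476 and end > 34.7 Ma: Ectasian (1400–1200), Stenian (1200–1000), Tonian (1000–720), Cryogenian (720–635), Ediacaran (635–538.8), Cambrian (538.8–485.4), Ordovician (485.4–443.8), Silurian (443.8–419.2), Devonian (419.2–358.9), Carboniferous (358.9–298.9), Permian (298.9–251.902), Triassic (251.902–201.4), Jurassic (201.4–145), Cretaceous (145–66).
That is 14 complete periods.

14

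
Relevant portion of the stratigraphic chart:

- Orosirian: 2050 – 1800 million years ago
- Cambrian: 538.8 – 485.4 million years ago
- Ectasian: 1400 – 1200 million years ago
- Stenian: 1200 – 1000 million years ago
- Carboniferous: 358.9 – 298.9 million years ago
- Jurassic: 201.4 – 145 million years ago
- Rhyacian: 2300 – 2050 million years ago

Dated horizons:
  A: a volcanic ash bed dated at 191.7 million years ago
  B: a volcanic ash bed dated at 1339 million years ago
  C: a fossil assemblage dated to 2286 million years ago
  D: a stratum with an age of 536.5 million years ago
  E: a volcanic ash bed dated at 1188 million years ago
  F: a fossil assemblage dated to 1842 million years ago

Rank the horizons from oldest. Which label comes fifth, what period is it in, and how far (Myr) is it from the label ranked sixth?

Larger Ma means older, so oldest first: C 2286 > F 1842 > B 1339 > E 1188 > D 536.5 > A 191.7.
Counting 5 along gives D (536.5 Ma); the excerpt puts that inside the Cambrian, 538.8–485.4 Ma.
Next in line is A (191.7 Ma), and 536.5 − 191.7 = 344.8 Myr.

D, in the Cambrian; 344.8 million years to A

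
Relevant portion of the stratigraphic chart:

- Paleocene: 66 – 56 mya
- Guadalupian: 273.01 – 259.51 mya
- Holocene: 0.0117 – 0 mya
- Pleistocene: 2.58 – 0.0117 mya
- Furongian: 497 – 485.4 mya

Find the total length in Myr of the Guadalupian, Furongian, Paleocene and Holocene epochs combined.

Each duration: Guadalupian = 13.5; Furongian = 11.6; Paleocene = 10; Holocene = 0.0117.
Sum: 13.5 + 11.6 + 10 + 0.0117 = 35.1117 Myr.

35.1117 million years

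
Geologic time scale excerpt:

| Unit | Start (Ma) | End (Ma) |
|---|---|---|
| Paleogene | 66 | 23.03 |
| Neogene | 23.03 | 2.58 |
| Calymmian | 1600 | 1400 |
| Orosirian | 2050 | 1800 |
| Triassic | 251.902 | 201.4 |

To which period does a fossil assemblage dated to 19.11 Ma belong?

Neogene

19.11 Ma lies between 23.03 and 2.58 Ma, so it falls in the Neogene.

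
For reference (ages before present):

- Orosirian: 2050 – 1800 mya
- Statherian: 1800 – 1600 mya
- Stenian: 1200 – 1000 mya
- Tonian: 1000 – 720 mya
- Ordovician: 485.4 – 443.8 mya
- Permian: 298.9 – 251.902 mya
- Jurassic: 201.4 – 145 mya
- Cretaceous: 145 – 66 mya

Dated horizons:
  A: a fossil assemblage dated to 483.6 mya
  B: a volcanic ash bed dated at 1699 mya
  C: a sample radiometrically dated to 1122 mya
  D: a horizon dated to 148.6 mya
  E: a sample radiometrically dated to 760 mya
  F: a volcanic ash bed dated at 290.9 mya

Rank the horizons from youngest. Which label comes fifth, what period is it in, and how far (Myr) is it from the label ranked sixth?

C, in the Stenian; 577 million years to B

Sorted youngest-first by Ma: D (148.6), F (290.9), A (483.6), E (760), C (1122), B (1699).
The fifth youngest is C at 1122 Ma, which lies in 1200–1000 Ma: the Stenian.
The sixth youngest is B at 1699 Ma; separation = |1122 − 1699| = 577 Myr.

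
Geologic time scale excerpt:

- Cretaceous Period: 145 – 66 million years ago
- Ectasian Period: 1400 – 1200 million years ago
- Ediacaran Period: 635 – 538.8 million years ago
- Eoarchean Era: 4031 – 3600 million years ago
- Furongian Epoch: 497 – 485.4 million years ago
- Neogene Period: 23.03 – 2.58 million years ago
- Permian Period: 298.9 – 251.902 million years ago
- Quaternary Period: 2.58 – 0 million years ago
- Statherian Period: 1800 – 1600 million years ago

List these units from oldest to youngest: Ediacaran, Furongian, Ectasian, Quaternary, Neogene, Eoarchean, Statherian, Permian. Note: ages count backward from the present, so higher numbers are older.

Eoarchean, then Statherian, then Ectasian, then Ediacaran, then Furongian, then Permian, then Neogene, then Quaternary

The oldest of these is Eoarchean (starts 4031 Ma) and the youngest is Quaternary (ends 0 Ma).
In between, by decreasing start age: Statherian (1800), Ectasian (1400), Ediacaran (635), Furongian (497), Permian (298.9), Neogene (23.03).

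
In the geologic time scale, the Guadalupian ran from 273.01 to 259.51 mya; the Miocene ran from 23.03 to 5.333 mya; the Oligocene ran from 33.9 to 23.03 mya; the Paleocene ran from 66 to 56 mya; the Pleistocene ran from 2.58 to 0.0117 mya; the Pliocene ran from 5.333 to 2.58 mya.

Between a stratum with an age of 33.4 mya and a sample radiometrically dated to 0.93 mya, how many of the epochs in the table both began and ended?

The older date is 33.4 Ma and the younger is 0.93 Ma.
Epochs with start < 33.4 and end > 0.93 Ma: Miocene (23.03–5.333), Pliocene (5.333–2.58).
That is 2 complete epochs.

2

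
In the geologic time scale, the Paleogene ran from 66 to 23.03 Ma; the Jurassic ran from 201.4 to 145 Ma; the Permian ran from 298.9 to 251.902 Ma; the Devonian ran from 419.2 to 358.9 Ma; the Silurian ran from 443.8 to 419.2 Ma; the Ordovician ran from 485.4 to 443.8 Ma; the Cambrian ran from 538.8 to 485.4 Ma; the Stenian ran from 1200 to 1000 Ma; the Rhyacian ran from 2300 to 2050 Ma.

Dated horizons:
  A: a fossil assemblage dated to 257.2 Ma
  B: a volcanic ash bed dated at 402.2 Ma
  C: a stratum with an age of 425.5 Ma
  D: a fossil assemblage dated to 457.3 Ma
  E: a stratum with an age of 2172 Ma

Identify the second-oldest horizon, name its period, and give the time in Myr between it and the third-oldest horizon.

D, in the Ordovician; 31.8 million years to C

Larger Ma means older, so oldest first: E 2172 > D 457.3 > C 425.5 > B 402.2 > A 257.2.
Counting 2 along gives D (457.3 Ma); the excerpt puts that inside the Ordovician, 485.4–443.8 Ma.
Next in line is C (425.5 Ma), and 457.3 − 425.5 = 31.8 Myr.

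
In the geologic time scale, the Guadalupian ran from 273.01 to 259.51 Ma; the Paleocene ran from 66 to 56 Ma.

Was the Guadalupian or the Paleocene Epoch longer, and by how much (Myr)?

Guadalupian: 273.01 − 259.51 = 13.5 Myr.
Paleocene: 66 − 56 = 10 Myr.
Difference: 13.5 − 10 = 3.5 Myr, so the Guadalupian was longer.

Guadalupian, by 3.5 million years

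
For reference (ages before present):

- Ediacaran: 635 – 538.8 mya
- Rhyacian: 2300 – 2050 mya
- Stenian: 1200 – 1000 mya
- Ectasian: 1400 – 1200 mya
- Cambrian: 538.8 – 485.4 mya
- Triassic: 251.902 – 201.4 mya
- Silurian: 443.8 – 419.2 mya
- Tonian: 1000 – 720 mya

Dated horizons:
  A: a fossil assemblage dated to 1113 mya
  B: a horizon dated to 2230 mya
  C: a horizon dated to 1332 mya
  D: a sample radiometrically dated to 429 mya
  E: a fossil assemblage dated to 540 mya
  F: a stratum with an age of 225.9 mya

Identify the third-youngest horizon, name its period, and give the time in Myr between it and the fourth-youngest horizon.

E, in the Ediacaran; 573 million years to A

Sorted youngest-first by Ma: F (225.9), D (429), E (540), A (1113), C (1332), B (2230).
The third youngest is E at 540 Ma, which lies in 635–538.8 Ma: the Ediacaran.
The fourth youngest is A at 1113 Ma; separation = |540 − 1113| = 573 Myr.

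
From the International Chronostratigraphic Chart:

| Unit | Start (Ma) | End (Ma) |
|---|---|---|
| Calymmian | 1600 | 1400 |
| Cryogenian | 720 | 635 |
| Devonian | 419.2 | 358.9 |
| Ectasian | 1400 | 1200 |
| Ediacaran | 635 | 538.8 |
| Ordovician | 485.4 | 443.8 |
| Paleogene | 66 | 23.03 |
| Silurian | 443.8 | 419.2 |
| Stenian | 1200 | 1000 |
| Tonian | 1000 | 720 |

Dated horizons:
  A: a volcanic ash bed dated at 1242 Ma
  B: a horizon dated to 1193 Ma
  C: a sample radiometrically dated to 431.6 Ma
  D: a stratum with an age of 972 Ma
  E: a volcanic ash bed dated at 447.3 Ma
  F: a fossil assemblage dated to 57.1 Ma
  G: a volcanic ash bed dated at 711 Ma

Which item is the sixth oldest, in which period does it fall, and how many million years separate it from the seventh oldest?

Sorted oldest-first by Ma: A (1242), B (1193), D (972), G (711), E (447.3), C (431.6), F (57.1).
The sixth oldest is C at 431.6 Ma, which lies in 443.8–419.2 Ma: the Silurian.
The seventh oldest is F at 57.1 Ma; separation = |431.6 − 57.1| = 374.5 Myr.

C, in the Silurian; 374.5 million years to F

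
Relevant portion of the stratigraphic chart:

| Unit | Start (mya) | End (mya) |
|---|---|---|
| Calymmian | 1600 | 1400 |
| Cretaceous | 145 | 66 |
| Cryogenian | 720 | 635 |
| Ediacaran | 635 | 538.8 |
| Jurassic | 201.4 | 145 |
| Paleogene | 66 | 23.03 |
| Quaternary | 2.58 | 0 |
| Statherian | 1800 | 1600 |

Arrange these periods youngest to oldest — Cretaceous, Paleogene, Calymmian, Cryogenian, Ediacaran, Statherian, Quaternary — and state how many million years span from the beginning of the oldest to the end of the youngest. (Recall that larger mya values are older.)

From the excerpt: Cretaceous 145–66; Paleogene 66–23.03; Calymmian 1600–1400; Cryogenian 720–635; Ediacaran 635–538.8; Statherian 1800–1600; Quaternary 2.58–0 (Ma).
Larger Ma is earlier, so the oldest is Statherian and the youngest is Quaternary; youngest to oldest: Quaternary, Paleogene, Cretaceous, Ediacaran, Cryogenian, Calymmian, Statherian.
Oldest start 1800 minus youngest end 0 gives 1800 Myr overall.

Quaternary, Paleogene, Cretaceous, Ediacaran, Cryogenian, Calymmian, Statherian; total span 1800 Myr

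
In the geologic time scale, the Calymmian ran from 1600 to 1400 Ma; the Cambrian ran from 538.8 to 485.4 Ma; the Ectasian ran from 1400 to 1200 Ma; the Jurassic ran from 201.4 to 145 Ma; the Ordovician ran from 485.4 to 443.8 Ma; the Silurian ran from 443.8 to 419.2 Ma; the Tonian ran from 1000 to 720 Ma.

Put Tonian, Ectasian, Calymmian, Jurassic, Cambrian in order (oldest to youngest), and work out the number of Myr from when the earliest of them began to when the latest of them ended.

From the excerpt: Tonian 1000–720; Ectasian 1400–1200; Calymmian 1600–1400; Jurassic 201.4–145; Cambrian 538.8–485.4 (Ma).
Larger Ma is earlier, so the oldest is Calymmian and the youngest is Jurassic; oldest to youngest: Calymmian, Ectasian, Tonian, Cambrian, Jurassic.
Oldest start 1600 minus youngest end 145 gives 1455 Myr overall.

Calymmian → Ectasian → Tonian → Cambrian → Jurassic; total span 1455 Myr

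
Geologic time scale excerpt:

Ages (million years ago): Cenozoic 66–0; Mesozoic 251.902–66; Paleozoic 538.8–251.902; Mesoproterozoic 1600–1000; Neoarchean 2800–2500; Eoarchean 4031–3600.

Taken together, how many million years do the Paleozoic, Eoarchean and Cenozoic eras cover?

783.898 million years

Duration is start − end for each: (538.8 − 251.902) + (4031 − 3600) + (66 − 0).
That is 286.898 + 431 + 66, which totals 783.898 million years.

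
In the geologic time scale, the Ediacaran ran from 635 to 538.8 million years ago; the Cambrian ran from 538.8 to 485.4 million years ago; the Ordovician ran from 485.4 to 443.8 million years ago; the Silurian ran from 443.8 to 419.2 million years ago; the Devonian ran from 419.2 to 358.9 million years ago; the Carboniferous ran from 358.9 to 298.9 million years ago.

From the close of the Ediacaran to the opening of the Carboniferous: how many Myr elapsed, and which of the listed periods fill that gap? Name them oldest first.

179.9 million years; Cambrian, Ordovician, Silurian, Devonian

End of Ediacaran = 538.8 Ma; start of Carboniferous = 358.9 Ma.
Gap = 538.8 − 358.9 = 179.9 Myr.
Periods wholly inside 538.8–358.9 Ma: Cambrian (538.8–485.4), Ordovician (485.4–443.8), Silurian (443.8–419.2), Devonian (419.2–358.9).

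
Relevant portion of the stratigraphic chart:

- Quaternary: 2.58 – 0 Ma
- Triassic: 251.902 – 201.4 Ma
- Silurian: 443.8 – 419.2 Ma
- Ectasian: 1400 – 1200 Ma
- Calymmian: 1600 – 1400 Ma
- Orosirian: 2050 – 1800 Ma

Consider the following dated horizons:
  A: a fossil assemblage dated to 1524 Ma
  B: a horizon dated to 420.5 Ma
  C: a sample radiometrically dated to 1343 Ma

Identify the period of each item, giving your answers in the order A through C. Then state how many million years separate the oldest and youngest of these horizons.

A — Calymmian; B — Silurian; C — Ectasian; span 1103.5 million years

A: 1524 Ma lies in 1600–1400 Ma, so Calymmian.
B: 420.5 Ma lies in 443.8–419.2 Ma, so Silurian.
C: 1343 Ma lies in 1400–1200 Ma, so Ectasian.
Oldest = 1524 Ma, youngest = 420.5 Ma → span 1103.5 Myr.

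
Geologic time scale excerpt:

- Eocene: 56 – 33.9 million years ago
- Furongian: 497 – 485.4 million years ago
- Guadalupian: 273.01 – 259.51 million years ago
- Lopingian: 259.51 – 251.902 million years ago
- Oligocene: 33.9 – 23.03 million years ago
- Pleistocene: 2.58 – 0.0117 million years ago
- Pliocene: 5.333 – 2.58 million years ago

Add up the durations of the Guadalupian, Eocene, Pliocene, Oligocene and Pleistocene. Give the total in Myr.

Duration is start − end for each: (273.01 − 259.51) + (56 − 33.9) + (5.333 − 2.58) + (33.9 − 23.03) + (2.58 − 0.0117).
That is 13.5 + 22.1 + 2.753 + 10.87 + 2.5683, which totals 51.7913 million years.

51.7913 million years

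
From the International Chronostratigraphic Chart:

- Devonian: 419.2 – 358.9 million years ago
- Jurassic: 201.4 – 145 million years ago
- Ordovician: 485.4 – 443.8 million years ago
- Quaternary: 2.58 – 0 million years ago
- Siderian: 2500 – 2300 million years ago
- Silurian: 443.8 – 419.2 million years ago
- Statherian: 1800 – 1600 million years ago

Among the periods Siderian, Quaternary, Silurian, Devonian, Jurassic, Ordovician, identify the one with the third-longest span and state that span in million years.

Jurassic, 56.4 million years

Start − end for each: Siderian 2500 − 2300 = 200; Quaternary 2.58 − 0 = 2.58; Silurian 443.8 − 419.2 = 24.6; Devonian 419.2 − 358.9 = 60.3; Jurassic 201.4 − 145 = 56.4; Ordovician 485.4 − 443.8 = 41.6.
Ranking these from longest: Siderian > Devonian > Jurassic > Ordovician > Silurian > Quaternary.
Position 3 in that ranking is Jurassic, which lasted 56.4 Myr.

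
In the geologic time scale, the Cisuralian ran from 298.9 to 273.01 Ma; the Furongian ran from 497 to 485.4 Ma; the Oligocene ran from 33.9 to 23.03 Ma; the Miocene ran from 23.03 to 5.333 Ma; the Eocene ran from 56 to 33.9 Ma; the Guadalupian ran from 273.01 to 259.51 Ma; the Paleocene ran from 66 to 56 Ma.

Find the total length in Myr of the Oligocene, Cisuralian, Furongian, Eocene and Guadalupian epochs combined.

Duration is start − end for each: (33.9 − 23.03) + (298.9 − 273.01) + (497 − 485.4) + (56 − 33.9) + (273.01 − 259.51).
That is 10.87 + 25.89 + 11.6 + 22.1 + 13.5, which totals 83.96 million years.

83.96 million years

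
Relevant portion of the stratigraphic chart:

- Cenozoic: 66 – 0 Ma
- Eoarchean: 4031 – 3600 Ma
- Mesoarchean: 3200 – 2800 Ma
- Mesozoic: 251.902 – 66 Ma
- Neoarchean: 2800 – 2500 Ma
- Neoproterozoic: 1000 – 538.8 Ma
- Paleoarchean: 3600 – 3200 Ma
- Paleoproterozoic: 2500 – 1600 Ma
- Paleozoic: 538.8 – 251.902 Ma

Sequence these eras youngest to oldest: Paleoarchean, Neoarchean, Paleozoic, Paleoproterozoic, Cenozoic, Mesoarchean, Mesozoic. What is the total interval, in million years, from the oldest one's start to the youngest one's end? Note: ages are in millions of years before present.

From the excerpt: Paleoarchean 3600–3200; Neoarchean 2800–2500; Paleozoic 538.8–251.902; Paleoproterozoic 2500–1600; Cenozoic 66–0; Mesoarchean 3200–2800; Mesozoic 251.902–66 (Ma).
Larger Ma is earlier, so the oldest is Paleoarchean and the youngest is Cenozoic; youngest to oldest: Cenozoic, Mesozoic, Paleozoic, Paleoproterozoic, Neoarchean, Mesoarchean, Paleoarchean.
Oldest start 3600 minus youngest end 0 gives 3600 Myr overall.

Cenozoic → Mesozoic → Paleozoic → Paleoproterozoic → Neoarchean → Mesoarchean → Paleoarchean; total span 3600 Myr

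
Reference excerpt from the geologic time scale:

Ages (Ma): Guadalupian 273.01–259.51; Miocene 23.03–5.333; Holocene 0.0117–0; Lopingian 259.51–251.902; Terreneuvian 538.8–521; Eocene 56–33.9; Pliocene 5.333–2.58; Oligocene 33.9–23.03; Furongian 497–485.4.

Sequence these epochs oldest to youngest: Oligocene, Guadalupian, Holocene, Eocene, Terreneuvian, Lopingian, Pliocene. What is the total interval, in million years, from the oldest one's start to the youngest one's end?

Start ages (Ma): Terreneuvian 538.8, Guadalupian 273.01, Lopingian 259.51, Eocene 56, Oligocene 33.9, Pliocene 5.333, Holocene 0.0117.
Ordered oldest to youngest: Terreneuvian, Guadalupian, Lopingian, Eocene, Oligocene, Pliocene, Holocene.
Span = 538.8 − 0 = 538.8 Myr.

Terreneuvian, Guadalupian, Lopingian, Eocene, Oligocene, Pliocene, Holocene; total span 538.8 Myr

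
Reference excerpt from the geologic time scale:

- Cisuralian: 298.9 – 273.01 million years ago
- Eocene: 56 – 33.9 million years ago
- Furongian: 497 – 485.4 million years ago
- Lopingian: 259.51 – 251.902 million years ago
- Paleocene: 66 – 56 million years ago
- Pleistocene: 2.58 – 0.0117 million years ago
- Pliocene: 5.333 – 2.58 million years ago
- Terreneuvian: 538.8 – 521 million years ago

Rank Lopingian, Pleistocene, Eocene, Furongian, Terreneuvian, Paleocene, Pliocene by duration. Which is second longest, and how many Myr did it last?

Durations: Lopingian 7.608; Pleistocene 2.5683; Eocene 22.1; Furongian 11.6; Terreneuvian 17.8; Paleocene 10; Pliocene 2.753 Myr.
Sorted longest-first: Eocene (22.1), Terreneuvian (17.8), Furongian (11.6), Paleocene (10), Lopingian (7.608), Pliocene (2.753), Pleistocene (2.5683).
The second longest is Terreneuvian at 17.8 Myr.

Terreneuvian, 17.8 million years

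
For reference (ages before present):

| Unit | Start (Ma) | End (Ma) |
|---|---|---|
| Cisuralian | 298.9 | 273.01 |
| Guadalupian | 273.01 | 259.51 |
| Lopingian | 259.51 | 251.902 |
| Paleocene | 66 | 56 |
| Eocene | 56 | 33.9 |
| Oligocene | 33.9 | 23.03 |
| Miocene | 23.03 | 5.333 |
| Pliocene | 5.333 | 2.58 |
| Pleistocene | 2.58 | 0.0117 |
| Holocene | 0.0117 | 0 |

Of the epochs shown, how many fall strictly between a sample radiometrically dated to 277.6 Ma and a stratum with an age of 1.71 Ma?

7

The older date is 277.6 Ma and the younger is 1.71 Ma.
Epochs with start < 277.6 and end > 1.71 Ma: Guadalupian (273.01–259.51), Lopingian (259.51–251.902), Paleocene (66–56), Eocene (56–33.9), Oligocene (33.9–23.03), Miocene (23.03–5.333), Pliocene (5.333–2.58).
That is 7 complete epochs.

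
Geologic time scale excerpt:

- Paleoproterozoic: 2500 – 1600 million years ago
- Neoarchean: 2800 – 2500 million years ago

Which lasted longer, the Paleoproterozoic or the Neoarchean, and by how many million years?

Paleoproterozoic, by 600 million years

Paleoproterozoic: 2500 − 1600 = 900 Myr.
Neoarchean: 2800 − 2500 = 300 Myr.
Difference: 900 − 300 = 600 Myr, so the Paleoproterozoic was longer.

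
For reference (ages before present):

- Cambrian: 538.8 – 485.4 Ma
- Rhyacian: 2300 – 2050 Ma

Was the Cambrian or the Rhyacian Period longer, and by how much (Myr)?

Cambrian: 538.8 − 485.4 = 53.4 Myr.
Rhyacian: 2300 − 2050 = 250 Myr.
Difference: 250 − 53.4 = 196.6 Myr, so the Rhyacian was longer.

Rhyacian, by 196.6 million years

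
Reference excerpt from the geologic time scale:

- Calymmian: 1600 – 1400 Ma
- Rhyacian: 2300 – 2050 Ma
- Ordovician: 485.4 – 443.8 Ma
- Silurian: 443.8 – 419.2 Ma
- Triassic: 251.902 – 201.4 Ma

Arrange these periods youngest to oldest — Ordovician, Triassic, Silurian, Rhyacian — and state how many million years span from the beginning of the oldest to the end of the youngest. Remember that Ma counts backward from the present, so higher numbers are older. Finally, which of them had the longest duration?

Triassic, Silurian, Ordovician, Rhyacian; total span 2098.6 Myr; longest is Rhyacian

From the excerpt: Ordovician 485.4–443.8; Triassic 251.902–201.4; Silurian 443.8–419.2; Rhyacian 2300–2050 (Ma).
Larger Ma is earlier, so the oldest is Rhyacian and the youngest is Triassic; youngest to oldest: Triassic, Silurian, Ordovician, Rhyacian.
Oldest start 2300 minus youngest end 201.4 gives 2098.6 Myr overall.
Individual lengths (start − end): Ordovician 41.6; Triassic 50.502; Rhyacian 250; Silurian 24.6. The largest is Rhyacian at 250 Myr.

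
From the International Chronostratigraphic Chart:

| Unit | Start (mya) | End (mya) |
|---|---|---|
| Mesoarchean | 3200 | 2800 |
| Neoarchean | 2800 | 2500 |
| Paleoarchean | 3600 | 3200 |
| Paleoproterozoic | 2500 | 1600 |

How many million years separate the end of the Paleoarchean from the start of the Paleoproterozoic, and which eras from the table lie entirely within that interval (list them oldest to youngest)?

The Paleoarchean closes at 3200 Ma and the Paleoproterozoic opens at 2500 Ma, so the interval is 3200 − 2500 = 700 Myr.
An era fits inside if it starts at or after 3200 Ma and ends at or before 2500 Ma; oldest first that gives Mesoarchean, Neoarchean.

700 million years; Mesoarchean, Neoarchean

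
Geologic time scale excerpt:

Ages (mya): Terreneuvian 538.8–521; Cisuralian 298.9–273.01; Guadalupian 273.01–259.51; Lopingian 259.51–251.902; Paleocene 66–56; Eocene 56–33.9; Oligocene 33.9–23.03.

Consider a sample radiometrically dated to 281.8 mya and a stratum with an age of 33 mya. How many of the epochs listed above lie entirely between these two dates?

281.8 Ma sits inside the Cisuralian (298.9–273.01) and 33 Ma inside the Oligocene (33.9–23.03); neither of those is wholly between the two dates.
The listed epochs lying completely between them are Guadalupian, Lopingian, Paleocene, Eocene — 4 in all.

4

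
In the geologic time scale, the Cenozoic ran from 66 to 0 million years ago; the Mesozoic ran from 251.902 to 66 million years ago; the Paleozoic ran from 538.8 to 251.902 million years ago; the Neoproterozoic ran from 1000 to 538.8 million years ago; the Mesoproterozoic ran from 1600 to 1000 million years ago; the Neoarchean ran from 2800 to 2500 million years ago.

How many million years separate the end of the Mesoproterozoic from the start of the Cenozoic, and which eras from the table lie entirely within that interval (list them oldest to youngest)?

The Mesoproterozoic closes at 1000 Ma and the Cenozoic opens at 66 Ma, so the interval is 1000 − 66 = 934 Myr.
An era fits inside if it starts at or after 1000 Ma and ends at or before 66 Ma; oldest first that gives Neoproterozoic, Paleozoic, Mesozoic.

934 million years; Neoproterozoic, Paleozoic, Mesozoic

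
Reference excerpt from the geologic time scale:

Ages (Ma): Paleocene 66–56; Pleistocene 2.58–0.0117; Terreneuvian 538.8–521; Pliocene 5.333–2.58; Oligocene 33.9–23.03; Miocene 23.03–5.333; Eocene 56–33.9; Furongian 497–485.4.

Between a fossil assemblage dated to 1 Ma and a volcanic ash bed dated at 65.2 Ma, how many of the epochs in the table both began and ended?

4

65.2 Ma sits inside the Paleocene (66–56) and 1 Ma inside the Pleistocene (2.58–0.0117); neither of those is wholly between the two dates.
The listed epochs lying completely between them are Eocene, Oligocene, Miocene, Pliocene — 4 in all.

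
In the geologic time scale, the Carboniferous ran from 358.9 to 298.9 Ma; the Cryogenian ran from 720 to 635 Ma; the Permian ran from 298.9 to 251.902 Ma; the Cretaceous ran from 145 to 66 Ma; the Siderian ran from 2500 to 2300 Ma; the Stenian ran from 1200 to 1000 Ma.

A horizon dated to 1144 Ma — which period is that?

Stenian

1144 Ma lies between 1200 and 1000 Ma, so it falls in the Stenian.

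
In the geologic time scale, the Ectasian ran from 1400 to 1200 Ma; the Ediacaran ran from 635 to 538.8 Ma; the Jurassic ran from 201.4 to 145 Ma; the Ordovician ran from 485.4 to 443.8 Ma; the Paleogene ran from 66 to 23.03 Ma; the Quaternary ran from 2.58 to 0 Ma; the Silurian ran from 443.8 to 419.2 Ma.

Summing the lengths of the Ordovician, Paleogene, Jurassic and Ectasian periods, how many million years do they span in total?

340.97 million years

Duration is start − end for each: (485.4 − 443.8) + (66 − 23.03) + (201.4 − 145) + (1400 − 1200).
That is 41.6 + 42.97 + 56.4 + 200, which totals 340.97 million years.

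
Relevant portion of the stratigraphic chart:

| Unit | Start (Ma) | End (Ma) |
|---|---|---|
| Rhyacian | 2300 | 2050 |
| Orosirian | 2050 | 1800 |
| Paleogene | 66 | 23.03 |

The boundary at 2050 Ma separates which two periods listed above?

Rhyacian and Orosirian

The Rhyacian ends at 2050 Ma and the Orosirian begins at 2050 Ma, so they share that boundary.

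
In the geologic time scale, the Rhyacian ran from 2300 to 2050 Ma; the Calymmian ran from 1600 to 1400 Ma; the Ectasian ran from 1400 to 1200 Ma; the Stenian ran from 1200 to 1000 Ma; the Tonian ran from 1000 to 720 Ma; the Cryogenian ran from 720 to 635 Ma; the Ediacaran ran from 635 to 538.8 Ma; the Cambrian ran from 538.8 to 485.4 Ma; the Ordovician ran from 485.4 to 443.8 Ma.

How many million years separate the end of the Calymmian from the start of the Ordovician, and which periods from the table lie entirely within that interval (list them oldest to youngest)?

End of Calymmian = 1400 Ma; start of Ordovician = 485.4 Ma.
Gap = 1400 − 485.4 = 914.6 Myr.
Periods wholly inside 1400–485.4 Ma: Ectasian (1400–1200), Stenian (1200–1000), Tonian (1000–720), Cryogenian (720–635), Ediacaran (635–538.8), Cambrian (538.8–485.4).

914.6 million years; Ectasian, Stenian, Tonian, Cryogenian, Ediacaran, Cambrian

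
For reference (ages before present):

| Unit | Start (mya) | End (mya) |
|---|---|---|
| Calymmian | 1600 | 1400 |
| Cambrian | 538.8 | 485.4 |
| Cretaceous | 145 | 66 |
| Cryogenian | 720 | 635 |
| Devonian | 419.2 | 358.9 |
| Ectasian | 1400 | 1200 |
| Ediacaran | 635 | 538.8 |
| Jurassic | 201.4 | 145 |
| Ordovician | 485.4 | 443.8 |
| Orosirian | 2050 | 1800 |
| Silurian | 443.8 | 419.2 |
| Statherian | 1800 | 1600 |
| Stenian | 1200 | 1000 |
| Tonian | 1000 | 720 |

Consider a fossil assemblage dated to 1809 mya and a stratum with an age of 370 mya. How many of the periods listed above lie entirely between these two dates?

10

1809 Ma sits inside the Orosirian (2050–1800) and 370 Ma inside the Devonian (419.2–358.9); neither of those is wholly between the two dates.
The listed periods lying completely between them are Statherian, Calymmian, Ectasian, Stenian, Tonian, Cryogenian, Ediacaran, Cambrian, Ordovician, Silurian — 10 in all.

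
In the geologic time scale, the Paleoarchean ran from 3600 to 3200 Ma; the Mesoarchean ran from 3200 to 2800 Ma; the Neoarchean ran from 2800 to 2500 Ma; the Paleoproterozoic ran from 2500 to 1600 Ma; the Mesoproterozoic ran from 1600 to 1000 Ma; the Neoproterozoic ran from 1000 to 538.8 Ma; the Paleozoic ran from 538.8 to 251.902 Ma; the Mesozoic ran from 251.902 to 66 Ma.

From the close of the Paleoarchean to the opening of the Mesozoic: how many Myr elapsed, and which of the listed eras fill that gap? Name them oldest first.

The Paleoarchean closes at 3200 Ma and the Mesozoic opens at 251.902 Ma, so the interval is 3200 − 251.902 = 2948.098 Myr.
An era fits inside if it starts at or after 3200 Ma and ends at or before 251.902 Ma; oldest first that gives Mesoarchean, Neoarchean, Paleoproterozoic, Mesoproterozoic, Neoproterozoic, Paleozoic.

2948.098 million years; Mesoarchean, Neoarchean, Paleoproterozoic, Mesoproterozoic, Neoproterozoic, Paleozoic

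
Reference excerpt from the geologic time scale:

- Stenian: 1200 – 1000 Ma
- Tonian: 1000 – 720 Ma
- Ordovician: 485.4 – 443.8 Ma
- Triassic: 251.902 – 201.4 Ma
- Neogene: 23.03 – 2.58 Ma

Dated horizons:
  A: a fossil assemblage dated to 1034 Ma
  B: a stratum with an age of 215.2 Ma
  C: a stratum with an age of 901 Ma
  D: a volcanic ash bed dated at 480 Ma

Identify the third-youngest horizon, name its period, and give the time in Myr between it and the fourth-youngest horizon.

Sorted youngest-first by Ma: B (215.2), D (480), C (901), A (1034).
The third youngest is C at 901 Ma, which lies in 1000–720 Ma: the Tonian.
The fourth youngest is A at 1034 Ma; separation = |901 − 1034| = 133 Myr.

C, in the Tonian; 133 million years to A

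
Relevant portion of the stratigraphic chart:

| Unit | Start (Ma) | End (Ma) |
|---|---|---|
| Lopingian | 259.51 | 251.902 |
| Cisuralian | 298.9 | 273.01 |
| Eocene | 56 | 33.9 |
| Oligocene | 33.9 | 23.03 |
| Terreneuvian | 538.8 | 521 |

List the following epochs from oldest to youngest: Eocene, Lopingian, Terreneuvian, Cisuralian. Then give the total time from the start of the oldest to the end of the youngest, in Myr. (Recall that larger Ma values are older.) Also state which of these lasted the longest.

Terreneuvian → Cisuralian → Lopingian → Eocene; total span 504.9 Myr; longest is Cisuralian

Start ages (Ma): Terreneuvian 538.8, Cisuralian 298.9, Lopingian 259.51, Eocene 56.
Ordered oldest to youngest: Terreneuvian, Cisuralian, Lopingian, Eocene.
Span = 538.8 − 33.9 = 504.9 Myr.
Durations: Lopingian 7.608, Eocene 22.1, Terreneuvian 17.8, Cisuralian 25.89 → longest is Cisuralian (25.89 Myr).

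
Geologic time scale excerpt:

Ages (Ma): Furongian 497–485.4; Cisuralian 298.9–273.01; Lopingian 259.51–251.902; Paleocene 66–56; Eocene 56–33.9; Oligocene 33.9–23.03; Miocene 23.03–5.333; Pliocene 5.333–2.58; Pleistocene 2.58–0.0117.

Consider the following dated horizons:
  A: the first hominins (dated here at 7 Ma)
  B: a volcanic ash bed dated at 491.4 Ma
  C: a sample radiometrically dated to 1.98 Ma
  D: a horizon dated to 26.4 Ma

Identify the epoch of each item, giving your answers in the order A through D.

Match each age against the start–end ranges in the excerpt: A = 7 Ma → Miocene (23.03–5.333); B = 491.4 Ma → Furongian (497–485.4); C = 1.98 Ma → Pleistocene (2.58–0.0117); D = 26.4 Ma → Oligocene (33.9–23.03).

A — Miocene; B — Furongian; C — Pleistocene; D — Oligocene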